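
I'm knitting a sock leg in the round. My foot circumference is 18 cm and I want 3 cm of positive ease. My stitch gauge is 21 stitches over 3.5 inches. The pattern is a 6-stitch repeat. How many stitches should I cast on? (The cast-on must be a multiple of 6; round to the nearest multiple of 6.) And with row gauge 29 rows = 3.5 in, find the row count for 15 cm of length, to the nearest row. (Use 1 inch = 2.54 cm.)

Cast on 48 stitches; work 49 rows.

Finished = 18 + 3 = 21 cm.
21 cm × 1/2.54 = 8.27 inches.
21/3.5 = 6 sts per in; 8.27 × 6 = 49.61 sts.
Nearest multiple of 6 → 48.
15 cm = 5.91 inches; × 8.286 = 48.93 → 49 rows.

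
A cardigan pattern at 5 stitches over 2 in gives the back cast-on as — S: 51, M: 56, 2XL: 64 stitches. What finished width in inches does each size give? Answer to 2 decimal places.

5/2 = 2.5 sts per in.
S: 51 / 2.5 = 20.400 → 20.40 in.
M: 56 / 2.5 = 22.400 → 22.40 in.
2XL: 64 / 2.5 = 25.600 → 25.60 in.

S 20.40 inches; M 22.40 inches; 2XL 25.60 inches.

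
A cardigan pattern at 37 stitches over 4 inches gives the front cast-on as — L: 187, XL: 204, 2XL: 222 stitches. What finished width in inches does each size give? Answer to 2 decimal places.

L 20.22 inches; XL 22.05 inches; 2XL 24.00 inches.

37/4 = 9.25 sts per in.
L: 187 / 9.25 = 20.216 → 20.22 in.
XL: 204 / 9.25 = 22.054 → 22.05 in.
2XL: 222 / 9.25 = 24.000 → 24.00 in.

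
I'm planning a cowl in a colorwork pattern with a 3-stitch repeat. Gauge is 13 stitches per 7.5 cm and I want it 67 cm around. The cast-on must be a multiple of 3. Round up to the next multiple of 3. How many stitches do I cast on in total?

Cast on 117 stitches.

13 / 7.5 = 1.733 sts per cm.
67 × 1.733 = 116.13 sts.
Next multiple of 3: 117.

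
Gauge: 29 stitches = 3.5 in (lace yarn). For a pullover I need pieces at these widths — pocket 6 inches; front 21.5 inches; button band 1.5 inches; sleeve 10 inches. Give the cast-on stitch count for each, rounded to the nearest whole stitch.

pocket 50; front 178; button band 12; sleeve 83.

Rate = 29/3.5 = 8.286 sts per in.
pocket: 6 × 8.286 = 49.71 → 50.
front: 21.5 × 8.286 = 178.14 → 178.
button band: 1.5 × 8.286 = 12.43 → 12.
sleeve: 10 × 8.286 = 82.86 → 83.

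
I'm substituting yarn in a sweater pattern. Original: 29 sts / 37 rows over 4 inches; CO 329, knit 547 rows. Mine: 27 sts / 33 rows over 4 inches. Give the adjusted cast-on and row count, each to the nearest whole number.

Cast on 306 stitches; work 488 rows.

Stitches: 329 × 27/29 = 306.31 → 306.
Rows: 547 × 33/37 = 487.86 → 488.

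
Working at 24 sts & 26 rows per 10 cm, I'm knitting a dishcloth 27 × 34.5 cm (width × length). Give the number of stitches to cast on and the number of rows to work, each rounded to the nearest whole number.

Cast on 65 stitches and work 90 rows.

Stitch gauge = 24/10 = 2.4 sts/cm; 27 × 2.4 = 64.80 → 65 sts.
Row gauge = 26/10 = 2.6 rows/cm; 34.5 × 2.6 = 89.70 → 90 rows.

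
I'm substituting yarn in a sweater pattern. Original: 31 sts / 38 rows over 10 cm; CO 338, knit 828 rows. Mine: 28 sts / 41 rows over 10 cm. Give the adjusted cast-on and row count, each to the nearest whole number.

Stitches: 338 × 28/31 = 305.29 → 305.
Rows: 828 × 41/38 = 893.37 → 893.

Cast on 305 stitches; work 893 rows.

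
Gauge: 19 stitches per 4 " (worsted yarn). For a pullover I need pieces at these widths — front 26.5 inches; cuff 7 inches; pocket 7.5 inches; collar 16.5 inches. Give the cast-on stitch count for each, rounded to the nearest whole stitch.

front 126; cuff 33; pocket 36; collar 78.

Rate = 19/4 = 4.75 sts per in.
front: 26.5 × 4.75 = 125.88 → 126.
cuff: 7 × 4.75 = 33.25 → 33.
pocket: 7.5 × 4.75 = 35.62 → 36.
collar: 16.5 × 4.75 = 78.38 → 78.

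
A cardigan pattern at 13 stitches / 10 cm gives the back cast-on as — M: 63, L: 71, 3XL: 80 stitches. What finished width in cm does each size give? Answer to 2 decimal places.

M 48.46 cm; L 54.62 cm; 3XL 61.54 cm.

13/10 = 1.3 sts per cm.
M: 63 / 1.3 = 48.462 → 48.46 cm.
L: 71 / 1.3 = 54.615 → 54.62 cm.
3XL: 80 / 1.3 = 61.538 → 61.54 cm.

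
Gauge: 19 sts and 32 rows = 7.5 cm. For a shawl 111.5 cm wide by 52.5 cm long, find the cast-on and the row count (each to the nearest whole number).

Stitch gauge = 19/7.5 = 2.533 sts/cm; 111.5 × 2.533 = 282.47 → 282 sts.
Row gauge = 32/7.5 = 4.267 rows/cm; 52.5 × 4.267 = 224.00 → 224 rows.

Cast on 282 stitches and work 224 rows.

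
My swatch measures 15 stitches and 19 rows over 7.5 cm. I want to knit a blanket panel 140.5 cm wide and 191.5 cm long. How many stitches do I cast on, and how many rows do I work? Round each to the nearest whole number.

Stitch gauge = 15/7.5 = 2 sts/cm; 140.5 × 2 = 281.00 → 281 sts.
Row gauge = 19/7.5 = 2.533 rows/cm; 191.5 × 2.533 = 485.13 → 485 rows.

Cast on 281 stitches and work 485 rows.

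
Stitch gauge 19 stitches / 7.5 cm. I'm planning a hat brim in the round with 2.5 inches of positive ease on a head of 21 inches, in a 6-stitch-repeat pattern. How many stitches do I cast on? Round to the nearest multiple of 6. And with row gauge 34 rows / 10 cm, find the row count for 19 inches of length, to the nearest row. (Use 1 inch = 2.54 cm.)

Cast on 150 stitches; work 164 rows.

Finished = 21 + 2.5 = 23.5 inches.
23.5 inches × 2.54 = 59.69 cm.
19/7.5 = 2.533 sts per cm; 59.69 × 2.533 = 151.21 sts.
Nearest multiple of 6 → 150.
19 inches = 48.26 cm; × 3.4 = 164.08 → 164 rows.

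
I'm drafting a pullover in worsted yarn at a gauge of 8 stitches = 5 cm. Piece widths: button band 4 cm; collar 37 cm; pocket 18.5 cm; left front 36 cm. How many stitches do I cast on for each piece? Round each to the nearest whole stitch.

button band 6; collar 59; pocket 30; left front 58.

Rate = 8/5 = 1.6 sts per cm.
button band: 4 × 1.6 = 6.40 → 6.
collar: 37 × 1.6 = 59.20 → 59.
pocket: 18.5 × 1.6 = 29.60 → 30.
left front: 36 × 1.6 = 57.60 → 58.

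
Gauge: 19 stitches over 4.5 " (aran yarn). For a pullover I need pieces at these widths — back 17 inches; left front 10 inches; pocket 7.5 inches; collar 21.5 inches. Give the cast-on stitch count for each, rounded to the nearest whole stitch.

Rate = 19/4.5 = 4.222 sts per in.
back: 17 × 4.222 = 71.78 → 72.
left front: 10 × 4.222 = 42.22 → 42.
pocket: 7.5 × 4.222 = 31.67 → 32.
collar: 21.5 × 4.222 = 90.78 → 91.

back 72; left front 42; pocket 32; collar 91.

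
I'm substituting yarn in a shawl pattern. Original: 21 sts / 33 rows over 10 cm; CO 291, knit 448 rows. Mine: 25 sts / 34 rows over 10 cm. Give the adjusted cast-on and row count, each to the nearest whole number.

Stitches: 291 × 25/21 = 346.43 → 346.
Rows: 448 × 34/33 = 461.58 → 462.

Cast on 346 stitches; work 462 rows.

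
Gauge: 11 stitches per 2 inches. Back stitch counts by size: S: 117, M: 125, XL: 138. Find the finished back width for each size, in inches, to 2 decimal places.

11/2 = 5.5 sts per in.
S: 117 / 5.5 = 21.273 → 21.27 in.
M: 125 / 5.5 = 22.727 → 22.73 in.
XL: 138 / 5.5 = 25.091 → 25.09 in.

S 21.27 inches; M 22.73 inches; XL 25.09 inches.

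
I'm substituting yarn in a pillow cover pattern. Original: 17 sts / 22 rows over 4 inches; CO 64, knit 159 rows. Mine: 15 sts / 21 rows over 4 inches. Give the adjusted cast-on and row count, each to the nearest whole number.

Stitches: 64 × 15/17 = 56.47 → 56.
Rows: 159 × 21/22 = 151.77 → 152.

Cast on 56 stitches; work 152 rows.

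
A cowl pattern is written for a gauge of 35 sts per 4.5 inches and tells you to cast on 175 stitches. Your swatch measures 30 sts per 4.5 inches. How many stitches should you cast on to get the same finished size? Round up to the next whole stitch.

Cast on 150 stitches.

Scale factor = 30 / 35 = 0.857.
175 × 30 / 35 = 150.00 sts.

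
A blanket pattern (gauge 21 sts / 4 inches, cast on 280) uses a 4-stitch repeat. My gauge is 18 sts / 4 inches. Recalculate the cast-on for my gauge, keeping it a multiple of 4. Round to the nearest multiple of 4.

Cast on 240 stitches.

280 × 18 / 21 = 240.00.
Nearest multiple of 4: 240.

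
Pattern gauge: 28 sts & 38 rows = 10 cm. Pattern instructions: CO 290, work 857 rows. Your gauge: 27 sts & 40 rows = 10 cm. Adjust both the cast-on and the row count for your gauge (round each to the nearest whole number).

Stitches: 290 × 27/28 = 279.64 → 280.
Rows: 857 × 40/38 = 902.11 → 902.

Cast on 280 stitches; work 902 rows.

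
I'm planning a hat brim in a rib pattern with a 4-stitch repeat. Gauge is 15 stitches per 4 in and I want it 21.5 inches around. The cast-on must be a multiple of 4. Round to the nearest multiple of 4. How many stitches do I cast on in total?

15 / 4 = 3.75 sts per inch.
21.5 × 3.75 = 80.62 sts.
Nearest multiple of 4: 80.

80 stitches.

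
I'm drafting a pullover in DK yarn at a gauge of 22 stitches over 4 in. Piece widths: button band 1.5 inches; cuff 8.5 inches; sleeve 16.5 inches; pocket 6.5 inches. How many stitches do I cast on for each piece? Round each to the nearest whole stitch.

Rate = 22/4 = 5.5 sts per in.
button band: 1.5 × 5.5 = 8.25 → 8.
cuff: 8.5 × 5.5 = 46.75 → 47.
sleeve: 16.5 × 5.5 = 90.75 → 91.
pocket: 6.5 × 5.5 = 35.75 → 36.

button band 8; cuff 47; sleeve 91; pocket 36.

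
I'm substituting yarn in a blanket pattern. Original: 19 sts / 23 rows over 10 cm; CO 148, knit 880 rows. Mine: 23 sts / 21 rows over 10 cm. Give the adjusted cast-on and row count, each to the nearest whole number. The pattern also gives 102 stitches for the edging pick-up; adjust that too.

Stitches: 148 × 23/19 = 179.16 → 179.
Rows: 880 × 21/23 = 803.48 → 803.
edging pick-up: 102 × 23/19 = 123.47 → 123.

Cast on 179 stitches; work 803 rows; edging pick-up 123 stitches.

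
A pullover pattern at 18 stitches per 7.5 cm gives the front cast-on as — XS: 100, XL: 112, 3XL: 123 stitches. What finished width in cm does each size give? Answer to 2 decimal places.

XS 41.67 cm; XL 46.67 cm; 3XL 51.25 cm.

18/7.5 = 2.4 sts per cm.
XS: 100 / 2.4 = 41.667 → 41.67 cm.
XL: 112 / 2.4 = 46.667 → 46.67 cm.
3XL: 123 / 2.4 = 51.250 → 51.25 cm.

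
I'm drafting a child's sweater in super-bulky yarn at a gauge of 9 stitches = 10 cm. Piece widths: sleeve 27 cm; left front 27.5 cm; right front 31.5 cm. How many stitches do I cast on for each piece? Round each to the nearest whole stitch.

sleeve 24; left front 25; right front 28.

Rate = 9/10 = 0.9 sts per cm.
sleeve: 27 × 0.9 = 24.30 → 24.
left front: 27.5 × 0.9 = 24.75 → 25.
right front: 31.5 × 0.9 = 28.35 → 28.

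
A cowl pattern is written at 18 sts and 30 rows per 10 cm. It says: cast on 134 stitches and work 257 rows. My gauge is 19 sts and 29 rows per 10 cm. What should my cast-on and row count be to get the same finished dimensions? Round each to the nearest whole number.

Stitches: 134 × 19/18 = 141.44 → 141.
Rows: 257 × 29/30 = 248.43 → 248.

Cast on 141 stitches; work 248 rows.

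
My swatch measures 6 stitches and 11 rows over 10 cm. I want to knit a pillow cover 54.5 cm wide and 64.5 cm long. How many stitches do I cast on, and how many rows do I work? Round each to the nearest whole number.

Cast on 33 stitches and work 71 rows.

Stitch gauge = 6/10 = 0.6 sts/cm; 54.5 × 0.6 = 32.70 → 33 sts.
Row gauge = 11/10 = 1.1 rows/cm; 64.5 × 1.1 = 70.95 → 71 rows.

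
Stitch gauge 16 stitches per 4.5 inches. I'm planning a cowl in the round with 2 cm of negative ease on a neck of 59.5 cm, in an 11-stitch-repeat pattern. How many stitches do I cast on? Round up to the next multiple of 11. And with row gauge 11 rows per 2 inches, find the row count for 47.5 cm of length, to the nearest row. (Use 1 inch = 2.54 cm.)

Cast on 88 stitches; work 103 rows.

Finished = 59.5 − 2 = 57.5 cm.
57.5 cm × 1/2.54 = 22.64 inches.
16/4.5 = 3.556 sts per in; 22.64 × 3.556 = 80.49 sts.
Next multiple of 11 → 88.
47.5 cm = 18.70 inches; × 5.5 = 102.85 → 103 rows.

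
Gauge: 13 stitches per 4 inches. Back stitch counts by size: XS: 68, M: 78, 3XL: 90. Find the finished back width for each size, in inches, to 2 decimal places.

XS 20.92 inches; M 24.00 inches; 3XL 27.69 inches.

13/4 = 3.25 sts per in.
XS: 68 / 3.25 = 20.923 → 20.92 in.
M: 78 / 3.25 = 24.000 → 24.00 in.
3XL: 90 / 3.25 = 27.692 → 27.69 in.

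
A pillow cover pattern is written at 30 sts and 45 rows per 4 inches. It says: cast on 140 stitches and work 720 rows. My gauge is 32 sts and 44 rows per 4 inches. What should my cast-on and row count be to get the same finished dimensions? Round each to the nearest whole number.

Cast on 149 stitches; work 704 rows.

Stitches: 140 × 32/30 = 149.33 → 149.
Rows: 720 × 44/45 = 704.00 → 704.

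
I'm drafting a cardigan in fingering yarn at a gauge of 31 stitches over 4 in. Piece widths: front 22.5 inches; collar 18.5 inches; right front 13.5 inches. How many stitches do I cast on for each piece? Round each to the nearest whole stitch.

front 174; collar 143; right front 105.

Rate = 31/4 = 7.75 sts per in.
front: 22.5 × 7.75 = 174.38 → 174.
collar: 18.5 × 7.75 = 143.38 → 143.
right front: 13.5 × 7.75 = 104.62 → 105.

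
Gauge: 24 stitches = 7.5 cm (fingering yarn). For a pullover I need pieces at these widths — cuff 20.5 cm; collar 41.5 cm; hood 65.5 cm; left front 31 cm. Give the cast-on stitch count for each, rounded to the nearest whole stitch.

cuff 66; collar 133; hood 210; left front 99.

Rate = 24/7.5 = 3.2 sts per cm.
cuff: 20.5 × 3.2 = 65.60 → 66.
collar: 41.5 × 3.2 = 132.80 → 133.
hood: 65.5 × 3.2 = 209.60 → 210.
left front: 31 × 3.2 = 99.20 → 99.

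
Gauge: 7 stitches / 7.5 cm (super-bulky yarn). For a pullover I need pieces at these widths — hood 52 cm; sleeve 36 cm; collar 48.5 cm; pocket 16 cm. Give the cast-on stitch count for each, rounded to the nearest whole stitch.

hood 49; sleeve 34; collar 45; pocket 15.

Rate = 7/7.5 = 0.933 sts per cm.
hood: 52 × 0.933 = 48.53 → 49.
sleeve: 36 × 0.933 = 33.60 → 34.
collar: 48.5 × 0.933 = 45.27 → 45.
pocket: 16 × 0.933 = 14.93 → 15.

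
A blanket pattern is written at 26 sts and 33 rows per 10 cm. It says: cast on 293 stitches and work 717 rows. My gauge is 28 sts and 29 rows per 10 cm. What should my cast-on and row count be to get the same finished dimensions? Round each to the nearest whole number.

Cast on 316 stitches; work 630 rows.

Stitches: 293 × 28/26 = 315.54 → 316.
Rows: 717 × 29/33 = 630.09 → 630.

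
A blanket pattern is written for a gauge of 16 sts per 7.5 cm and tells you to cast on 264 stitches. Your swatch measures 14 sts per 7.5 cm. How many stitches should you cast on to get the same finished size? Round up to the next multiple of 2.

232 stitches.

Scale factor = 14 / 16 = 0.875.
264 × 14 / 16 = 231.00 sts.
→ 232 sts.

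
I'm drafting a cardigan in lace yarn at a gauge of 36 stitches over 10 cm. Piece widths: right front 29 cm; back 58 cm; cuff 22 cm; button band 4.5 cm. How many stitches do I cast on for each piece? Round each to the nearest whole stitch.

right front 104; back 209; cuff 79; button band 16.

Rate = 36/10 = 3.6 sts per cm.
right front: 29 × 3.6 = 104.40 → 104.
back: 58 × 3.6 = 208.80 → 209.
cuff: 22 × 3.6 = 79.20 → 79.
button band: 4.5 × 3.6 = 16.20 → 16.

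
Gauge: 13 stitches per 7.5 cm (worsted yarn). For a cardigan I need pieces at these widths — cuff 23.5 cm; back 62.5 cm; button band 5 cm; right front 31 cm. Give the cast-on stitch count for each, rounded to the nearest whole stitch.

Rate = 13/7.5 = 1.733 sts per cm.
cuff: 23.5 × 1.733 = 40.73 → 41.
back: 62.5 × 1.733 = 108.33 → 108.
button band: 5 × 1.733 = 8.67 → 9.
right front: 31 × 1.733 = 53.73 → 54.

cuff 41; back 108; button band 9; right front 54.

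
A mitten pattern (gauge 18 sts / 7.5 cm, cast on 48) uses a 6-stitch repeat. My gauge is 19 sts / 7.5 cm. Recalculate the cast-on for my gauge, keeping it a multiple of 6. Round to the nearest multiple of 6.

48 stitches.

48 × 19 / 18 = 50.67.
Nearest multiple of 6: 48.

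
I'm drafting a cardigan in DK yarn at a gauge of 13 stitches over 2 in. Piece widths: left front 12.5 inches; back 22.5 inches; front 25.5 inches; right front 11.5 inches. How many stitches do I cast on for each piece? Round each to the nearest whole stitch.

Rate = 13/2 = 6.5 sts per in.
left front: 12.5 × 6.5 = 81.25 → 81.
back: 22.5 × 6.5 = 146.25 → 146.
front: 25.5 × 6.5 = 165.75 → 166.
right front: 11.5 × 6.5 = 74.75 → 75.

left front 81; back 146; front 166; right front 75.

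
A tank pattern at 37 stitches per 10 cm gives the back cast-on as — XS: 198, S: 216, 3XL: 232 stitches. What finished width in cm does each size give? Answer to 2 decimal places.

37/10 = 3.7 sts per cm.
XS: 198 / 3.7 = 53.514 → 53.51 cm.
S: 216 / 3.7 = 58.378 → 58.38 cm.
3XL: 232 / 3.7 = 62.703 → 62.70 cm.

XS 53.51 cm; S 58.38 cm; 3XL 62.70 cm.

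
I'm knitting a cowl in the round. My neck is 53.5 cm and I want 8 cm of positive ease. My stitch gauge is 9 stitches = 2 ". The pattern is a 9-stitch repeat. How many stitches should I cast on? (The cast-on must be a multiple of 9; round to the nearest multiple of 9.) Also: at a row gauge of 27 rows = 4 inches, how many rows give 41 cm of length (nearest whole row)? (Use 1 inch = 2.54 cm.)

Finished = 53.5 + 8 = 61.5 cm.
61.5 cm × 1/2.54 = 24.21 inches.
9/2 = 4.5 sts per in; 24.21 × 4.5 = 108.96 sts.
Nearest multiple of 9 → 108.
41 cm = 16.14 inches; × 6.75 = 108.96 → 109 rows.

Cast on 108 stitches; work 109 rows.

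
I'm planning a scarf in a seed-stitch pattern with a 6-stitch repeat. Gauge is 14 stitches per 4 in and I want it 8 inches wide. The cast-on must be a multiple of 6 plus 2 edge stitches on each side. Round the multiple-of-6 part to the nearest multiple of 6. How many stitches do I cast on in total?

CO 28 sts.

14 / 4 = 3.5 sts per inch.
8 × 3.5 = 28.00 sts.
Less 4 edge sts → 24.00 for the repeat.
Nearest multiple of 6: 24.
Add back 4 edge sts → 28.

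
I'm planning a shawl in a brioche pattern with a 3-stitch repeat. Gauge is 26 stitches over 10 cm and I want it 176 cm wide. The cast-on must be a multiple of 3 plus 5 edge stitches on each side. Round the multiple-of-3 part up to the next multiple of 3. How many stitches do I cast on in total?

CO 460 sts.

26 / 10 = 2.6 sts per cm.
176 × 2.6 = 457.60 sts.
Less 10 edge sts → 447.60 for the repeat.
Next multiple of 3: 450.
Add back 10 edge sts → 460.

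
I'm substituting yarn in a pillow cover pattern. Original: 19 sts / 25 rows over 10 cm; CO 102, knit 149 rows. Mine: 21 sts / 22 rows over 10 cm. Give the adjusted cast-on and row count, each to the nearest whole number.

Cast on 113 stitches; work 131 rows.

Stitches: 102 × 21/19 = 112.74 → 113.
Rows: 149 × 22/25 = 131.12 → 131.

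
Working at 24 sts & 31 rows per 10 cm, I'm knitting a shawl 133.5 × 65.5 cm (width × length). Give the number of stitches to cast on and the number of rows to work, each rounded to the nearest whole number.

Stitch gauge = 24/10 = 2.4 sts/cm; 133.5 × 2.4 = 320.40 → 320 sts.
Row gauge = 31/10 = 3.1 rows/cm; 65.5 × 3.1 = 203.05 → 203 rows.

Cast on 320 stitches and work 203 rows.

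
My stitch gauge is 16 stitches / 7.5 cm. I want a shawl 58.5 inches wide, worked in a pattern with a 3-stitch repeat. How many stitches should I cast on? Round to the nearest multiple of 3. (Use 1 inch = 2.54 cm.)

318 stitches.

58.5 in = 58.5 × 2.54 = 148.59 cm.
16 / 7.5 = 2.133 sts/cm.
148.59 × 2.133 = 316.99 sts.
→ 318.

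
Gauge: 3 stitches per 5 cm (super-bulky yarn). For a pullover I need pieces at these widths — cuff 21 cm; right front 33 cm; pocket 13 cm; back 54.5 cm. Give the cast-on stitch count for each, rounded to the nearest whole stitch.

cuff 13; right front 20; pocket 8; back 33.

Rate = 3/5 = 0.6 sts per cm.
cuff: 21 × 0.6 = 12.60 → 13.
right front: 33 × 0.6 = 19.80 → 20.
pocket: 13 × 0.6 = 7.80 → 8.
back: 54.5 × 0.6 = 32.70 → 33.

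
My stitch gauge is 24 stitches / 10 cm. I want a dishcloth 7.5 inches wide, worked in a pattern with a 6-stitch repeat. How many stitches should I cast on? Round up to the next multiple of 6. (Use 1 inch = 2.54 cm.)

7.5 in = 7.5 × 2.54 = 19.05 cm.
24 / 10 = 2.4 sts/cm.
19.05 × 2.4 = 45.72 sts.
→ 48.

48 stitches.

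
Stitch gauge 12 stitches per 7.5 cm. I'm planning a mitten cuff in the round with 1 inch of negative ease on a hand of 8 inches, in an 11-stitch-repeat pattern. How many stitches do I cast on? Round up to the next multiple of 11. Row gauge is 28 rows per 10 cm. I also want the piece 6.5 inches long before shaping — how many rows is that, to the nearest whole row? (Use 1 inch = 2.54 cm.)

Cast on 33 stitches; work 46 rows.

Finished = 8 − 1 = 7 inches.
7 inches × 2.54 = 17.78 cm.
12/7.5 = 1.6 sts per cm; 17.78 × 1.6 = 28.45 sts.
Next multiple of 11 → 33.
6.5 inches = 16.51 cm; × 2.8 = 46.23 → 46 rows.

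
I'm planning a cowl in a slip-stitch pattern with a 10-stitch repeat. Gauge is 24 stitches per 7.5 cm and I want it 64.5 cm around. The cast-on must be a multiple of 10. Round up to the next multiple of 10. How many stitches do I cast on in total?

Cast on 210 stitches.

24 / 7.5 = 3.2 sts per cm.
64.5 × 3.2 = 206.40 sts.
Next multiple of 10: 210.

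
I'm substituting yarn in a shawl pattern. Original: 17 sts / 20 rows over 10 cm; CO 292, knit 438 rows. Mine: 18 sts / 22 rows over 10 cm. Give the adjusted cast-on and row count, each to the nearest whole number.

Stitches: 292 × 18/17 = 309.18 → 309.
Rows: 438 × 22/20 = 481.80 → 482.

Cast on 309 stitches; work 482 rows.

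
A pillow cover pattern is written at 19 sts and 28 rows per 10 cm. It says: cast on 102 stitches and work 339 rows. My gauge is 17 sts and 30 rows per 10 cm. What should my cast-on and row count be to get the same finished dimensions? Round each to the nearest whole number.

Cast on 91 stitches; work 363 rows.

Stitches: 102 × 17/19 = 91.26 → 91.
Rows: 339 × 30/28 = 363.21 → 363.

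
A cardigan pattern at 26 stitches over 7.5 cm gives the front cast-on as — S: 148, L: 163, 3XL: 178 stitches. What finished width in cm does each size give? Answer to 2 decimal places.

S 42.69 cm; L 47.02 cm; 3XL 51.35 cm.

26/7.5 = 3.467 sts per cm.
S: 148 / 3.467 = 42.692 → 42.69 cm.
L: 163 / 3.467 = 47.019 → 47.02 cm.
3XL: 178 / 3.467 = 51.346 → 51.35 cm.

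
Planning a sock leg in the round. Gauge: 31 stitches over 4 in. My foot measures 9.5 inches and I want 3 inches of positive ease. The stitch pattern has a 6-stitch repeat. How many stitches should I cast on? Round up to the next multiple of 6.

Cast on 102 stitches.

Finished = 9.5 + 3 = 12.5 inches.
31 / 4 = 7.75 sts/in.
12.5 × 7.75 = 96.88 sts.
Next multiple of 6: 102.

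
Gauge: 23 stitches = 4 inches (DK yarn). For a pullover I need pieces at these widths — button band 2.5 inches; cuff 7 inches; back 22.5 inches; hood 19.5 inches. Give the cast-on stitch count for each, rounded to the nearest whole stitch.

Rate = 23/4 = 5.75 sts per in.
button band: 2.5 × 5.75 = 14.38 → 14.
cuff: 7 × 5.75 = 40.25 → 40.
back: 22.5 × 5.75 = 129.38 → 129.
hood: 19.5 × 5.75 = 112.12 → 112.

button band 14; cuff 40; back 129; hood 112.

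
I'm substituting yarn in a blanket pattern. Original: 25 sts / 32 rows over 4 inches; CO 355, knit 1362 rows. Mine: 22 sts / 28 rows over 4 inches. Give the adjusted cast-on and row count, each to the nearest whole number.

Stitches: 355 × 22/25 = 312.40 → 312.
Rows: 1362 × 28/32 = 1191.75 → 1192.

Cast on 312 stitches; work 1192 rows.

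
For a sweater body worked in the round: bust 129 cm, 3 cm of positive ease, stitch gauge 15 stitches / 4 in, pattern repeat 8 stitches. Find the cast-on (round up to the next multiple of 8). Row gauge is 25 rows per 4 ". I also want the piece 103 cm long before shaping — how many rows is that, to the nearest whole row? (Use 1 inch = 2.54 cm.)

Finished = 129 + 3 = 132 cm.
132 cm × 1/2.54 = 51.97 inches.
15/4 = 3.75 sts per in; 51.97 × 3.75 = 194.88 sts.
Next multiple of 8 → 200.
103 cm = 40.55 inches; × 6.25 = 253.44 → 253 rows.

Cast on 200 stitches; work 253 rows.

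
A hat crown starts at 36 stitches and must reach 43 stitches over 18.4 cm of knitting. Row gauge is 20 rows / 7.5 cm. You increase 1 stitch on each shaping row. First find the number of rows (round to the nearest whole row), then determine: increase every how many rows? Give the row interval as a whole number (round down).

Rows = 18.4 × 2.667 = 49.1 → 49 rows.
Stitches to add: 7 → 7 shaping rows (at 1 st each).
49 / 7 = 7.00 → every 7 rows.

Increase every 7th row.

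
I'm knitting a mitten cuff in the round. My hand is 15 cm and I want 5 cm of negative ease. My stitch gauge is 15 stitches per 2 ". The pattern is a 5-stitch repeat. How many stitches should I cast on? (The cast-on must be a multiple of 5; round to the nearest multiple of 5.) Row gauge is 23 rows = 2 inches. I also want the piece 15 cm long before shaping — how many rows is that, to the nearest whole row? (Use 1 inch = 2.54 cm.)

Finished = 15 − 5 = 10 cm.
10 cm × 1/2.54 = 3.94 inches.
15/2 = 7.5 sts per in; 3.94 × 7.5 = 29.53 sts.
Nearest multiple of 5 → 30.
15 cm = 5.91 inches; × 11.5 = 67.91 → 68 rows.

Cast on 30 stitches; work 68 rows.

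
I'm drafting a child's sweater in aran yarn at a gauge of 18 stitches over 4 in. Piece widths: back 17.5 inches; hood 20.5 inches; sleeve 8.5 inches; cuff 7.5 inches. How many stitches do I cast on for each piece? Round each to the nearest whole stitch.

Rate = 18/4 = 4.5 sts per in.
back: 17.5 × 4.5 = 78.75 → 79.
hood: 20.5 × 4.5 = 92.25 → 92.
sleeve: 8.5 × 4.5 = 38.25 → 38.
cuff: 7.5 × 4.5 = 33.75 → 34.

back 79; hood 92; sleeve 38; cuff 34.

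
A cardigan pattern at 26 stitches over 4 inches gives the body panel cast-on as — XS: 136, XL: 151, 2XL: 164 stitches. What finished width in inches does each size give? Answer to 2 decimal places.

XS 20.92 inches; XL 23.23 inches; 2XL 25.23 inches.

26/4 = 6.5 sts per in.
XS: 136 / 6.5 = 20.923 → 20.92 in.
XL: 151 / 6.5 = 23.231 → 23.23 in.
2XL: 164 / 6.5 = 25.231 → 25.23 in.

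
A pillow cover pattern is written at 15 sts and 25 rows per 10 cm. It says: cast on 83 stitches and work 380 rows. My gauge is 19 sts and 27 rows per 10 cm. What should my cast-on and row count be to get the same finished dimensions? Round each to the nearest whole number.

Cast on 105 stitches; work 410 rows.

Stitches: 83 × 19/15 = 105.13 → 105.
Rows: 380 × 27/25 = 410.40 → 410.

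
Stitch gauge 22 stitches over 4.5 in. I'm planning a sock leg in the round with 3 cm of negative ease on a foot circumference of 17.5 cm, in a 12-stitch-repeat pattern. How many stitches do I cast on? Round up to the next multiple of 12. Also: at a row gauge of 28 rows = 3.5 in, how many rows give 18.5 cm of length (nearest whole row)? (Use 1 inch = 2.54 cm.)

Cast on 36 stitches; work 58 rows.

Finished = 17.5 − 3 = 14.5 cm.
14.5 cm × 1/2.54 = 5.71 inches.
22/4.5 = 4.889 sts per in; 5.71 × 4.889 = 27.91 sts.
Next multiple of 12 → 36.
18.5 cm = 7.28 inches; × 8 = 58.27 → 58 rows.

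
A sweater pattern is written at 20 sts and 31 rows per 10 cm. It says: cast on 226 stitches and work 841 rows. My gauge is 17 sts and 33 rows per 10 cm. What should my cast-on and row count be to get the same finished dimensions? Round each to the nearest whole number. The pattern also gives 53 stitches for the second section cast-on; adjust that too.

Cast on 192 stitches; work 895 rows; second section cast-on 45 stitches.

Stitches: 226 × 17/20 = 192.10 → 192.
Rows: 841 × 33/31 = 895.26 → 895.
second section cast-on: 53 × 17/20 = 45.05 → 45.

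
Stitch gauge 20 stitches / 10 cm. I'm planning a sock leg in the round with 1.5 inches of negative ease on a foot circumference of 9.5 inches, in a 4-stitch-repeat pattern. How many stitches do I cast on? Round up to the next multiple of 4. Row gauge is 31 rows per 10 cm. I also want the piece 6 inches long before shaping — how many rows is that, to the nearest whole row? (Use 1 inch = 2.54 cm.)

Cast on 44 stitches; work 47 rows.

Finished = 9.5 − 1.5 = 8 inches.
8 inches × 2.54 = 20.32 cm.
20/10 = 2 sts per cm; 20.32 × 2 = 40.64 sts.
Next multiple of 4 → 44.
6 inches = 15.24 cm; × 3.1 = 47.24 → 47 rows.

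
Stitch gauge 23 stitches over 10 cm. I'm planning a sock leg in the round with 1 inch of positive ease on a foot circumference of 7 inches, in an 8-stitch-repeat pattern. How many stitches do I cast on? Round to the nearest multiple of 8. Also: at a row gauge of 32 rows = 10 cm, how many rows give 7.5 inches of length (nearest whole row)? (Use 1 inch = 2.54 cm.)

Cast on 48 stitches; work 61 rows.

Finished = 7 + 1 = 8 inches.
8 inches × 2.54 = 20.32 cm.
23/10 = 2.3 sts per cm; 20.32 × 2.3 = 46.74 sts.
Nearest multiple of 8 → 48.
7.5 inches = 19.05 cm; × 3.2 = 60.96 → 61 rows.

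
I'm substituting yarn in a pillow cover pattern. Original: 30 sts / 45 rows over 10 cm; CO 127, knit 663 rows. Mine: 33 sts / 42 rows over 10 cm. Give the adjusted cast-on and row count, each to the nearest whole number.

Cast on 140 stitches; work 619 rows.

Stitches: 127 × 33/30 = 139.70 → 140.
Rows: 663 × 42/45 = 618.80 → 619.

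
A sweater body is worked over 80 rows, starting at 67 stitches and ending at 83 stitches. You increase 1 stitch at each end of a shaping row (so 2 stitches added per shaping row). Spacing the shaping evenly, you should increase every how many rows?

Increase every 10th row.

Stitches to add: |83 − 67| = 16.
Shaping rows needed: 16 / 2 = 8.
80 rows / 8 = every 10 rows.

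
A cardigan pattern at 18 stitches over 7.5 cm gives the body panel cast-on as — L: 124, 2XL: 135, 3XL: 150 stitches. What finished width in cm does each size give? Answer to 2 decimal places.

18/7.5 = 2.4 sts per cm.
L: 124 / 2.4 = 51.667 → 51.67 cm.
2XL: 135 / 2.4 = 56.250 → 56.25 cm.
3XL: 150 / 2.4 = 62.500 → 62.50 cm.

L 51.67 cm; 2XL 56.25 cm; 3XL 62.50 cm.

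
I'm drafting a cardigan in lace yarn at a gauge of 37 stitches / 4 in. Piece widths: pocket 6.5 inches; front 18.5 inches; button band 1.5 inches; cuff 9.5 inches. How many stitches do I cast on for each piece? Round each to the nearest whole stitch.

pocket 60; front 171; button band 14; cuff 88.

Rate = 37/4 = 9.25 sts per in.
pocket: 6.5 × 9.25 = 60.12 → 60.
front: 18.5 × 9.25 = 171.12 → 171.
button band: 1.5 × 9.25 = 13.88 → 14.
cuff: 9.5 × 9.25 = 87.88 → 88.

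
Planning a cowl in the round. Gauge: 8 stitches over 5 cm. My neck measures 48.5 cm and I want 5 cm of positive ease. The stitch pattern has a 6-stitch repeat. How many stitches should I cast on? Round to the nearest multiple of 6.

Cast on 84 stitches.

Finished = 48.5 + 5 = 53.5 cm.
8 / 5 = 1.6 sts/cm.
53.5 × 1.6 = 85.60 sts.
Nearest multiple of 6: 84.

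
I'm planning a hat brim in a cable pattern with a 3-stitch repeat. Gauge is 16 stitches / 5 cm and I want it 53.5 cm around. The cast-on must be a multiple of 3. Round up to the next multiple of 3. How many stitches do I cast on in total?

16 / 5 = 3.2 sts per cm.
53.5 × 3.2 = 171.20 sts.
Next multiple of 3: 174.

Cast on 174 stitches.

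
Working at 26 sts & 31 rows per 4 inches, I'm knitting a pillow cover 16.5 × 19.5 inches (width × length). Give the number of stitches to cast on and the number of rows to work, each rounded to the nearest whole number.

Cast on 107 stitches and work 151 rows.

Stitch gauge = 26/4 = 6.5 sts/in; 16.5 × 6.5 = 107.25 → 107 sts.
Row gauge = 31/4 = 7.75 rows/in; 19.5 × 7.75 = 151.12 → 151 rows.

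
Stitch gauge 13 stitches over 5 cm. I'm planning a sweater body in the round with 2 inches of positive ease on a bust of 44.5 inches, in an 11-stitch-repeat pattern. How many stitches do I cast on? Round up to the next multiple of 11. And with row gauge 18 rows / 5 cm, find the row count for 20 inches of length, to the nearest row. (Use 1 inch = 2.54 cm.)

Cast on 308 stitches; work 183 rows.

Finished = 44.5 + 2 = 46.5 inches.
46.5 inches × 2.54 = 118.11 cm.
13/5 = 2.6 sts per cm; 118.11 × 2.6 = 307.09 sts.
Next multiple of 11 → 308.
20 inches = 50.80 cm; × 3.6 = 182.88 → 183 rows.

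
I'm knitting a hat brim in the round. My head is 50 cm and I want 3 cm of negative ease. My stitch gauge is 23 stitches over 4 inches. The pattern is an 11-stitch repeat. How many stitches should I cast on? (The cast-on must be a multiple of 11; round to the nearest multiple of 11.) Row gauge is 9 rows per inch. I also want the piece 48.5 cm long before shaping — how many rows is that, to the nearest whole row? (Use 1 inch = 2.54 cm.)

Cast on 110 stitches; work 172 rows.

Finished = 50 − 3 = 47 cm.
47 cm × 1/2.54 = 18.50 inches.
23/4 = 5.75 sts per in; 18.50 × 5.75 = 106.40 sts.
Nearest multiple of 11 → 110.
48.5 cm = 19.09 inches; × 9 = 171.85 → 172 rows.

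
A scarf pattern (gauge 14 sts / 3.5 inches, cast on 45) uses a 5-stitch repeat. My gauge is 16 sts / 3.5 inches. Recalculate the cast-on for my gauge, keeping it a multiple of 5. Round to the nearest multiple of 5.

45 × 16 / 14 = 51.43.
Nearest multiple of 5: 50.

50 stitches.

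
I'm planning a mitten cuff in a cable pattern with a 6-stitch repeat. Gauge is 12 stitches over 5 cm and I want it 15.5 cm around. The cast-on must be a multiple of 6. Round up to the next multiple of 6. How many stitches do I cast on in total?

CO 42 sts.

12 / 5 = 2.4 sts per cm.
15.5 × 2.4 = 37.20 sts.
Next multiple of 6: 42.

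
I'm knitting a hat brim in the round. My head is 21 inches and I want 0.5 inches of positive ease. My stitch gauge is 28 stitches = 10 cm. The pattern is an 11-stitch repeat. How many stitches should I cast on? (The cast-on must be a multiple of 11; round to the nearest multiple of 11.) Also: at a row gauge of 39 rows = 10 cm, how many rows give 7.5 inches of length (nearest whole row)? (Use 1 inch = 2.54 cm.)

Finished = 21 + 0.5 = 21.5 inches.
21.5 inches × 2.54 = 54.61 cm.
28/10 = 2.8 sts per cm; 54.61 × 2.8 = 152.91 sts.
Nearest multiple of 11 → 154.
7.5 inches = 19.05 cm; × 3.9 = 74.30 → 74 rows.

Cast on 154 stitches; work 74 rows.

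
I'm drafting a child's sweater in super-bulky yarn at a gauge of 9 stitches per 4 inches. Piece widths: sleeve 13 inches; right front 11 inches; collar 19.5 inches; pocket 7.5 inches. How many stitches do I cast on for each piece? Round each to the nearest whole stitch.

sleeve 29; right front 25; collar 44; pocket 17.

Rate = 9/4 = 2.25 sts per in.
sleeve: 13 × 2.25 = 29.25 → 29.
right front: 11 × 2.25 = 24.75 → 25.
collar: 19.5 × 2.25 = 43.88 → 44.
pocket: 7.5 × 2.25 = 16.88 → 17.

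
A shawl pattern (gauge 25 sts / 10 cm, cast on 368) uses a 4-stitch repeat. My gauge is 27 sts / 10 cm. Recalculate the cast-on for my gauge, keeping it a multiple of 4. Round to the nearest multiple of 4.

396 stitches.

368 × 27 / 25 = 397.44.
Nearest multiple of 4: 396.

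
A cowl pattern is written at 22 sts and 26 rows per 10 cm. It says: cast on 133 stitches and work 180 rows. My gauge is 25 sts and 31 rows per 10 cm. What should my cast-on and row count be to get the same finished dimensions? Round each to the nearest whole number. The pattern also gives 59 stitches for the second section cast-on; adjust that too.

Stitches: 133 × 25/22 = 151.14 → 151.
Rows: 180 × 31/26 = 214.62 → 215.
second section cast-on: 59 × 25/22 = 67.05 → 67.

Cast on 151 stitches; work 215 rows; second section cast-on 67 stitches.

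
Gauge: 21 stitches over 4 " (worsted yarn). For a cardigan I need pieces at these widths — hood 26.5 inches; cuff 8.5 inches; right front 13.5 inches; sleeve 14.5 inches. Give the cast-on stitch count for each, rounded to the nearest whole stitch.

hood 139; cuff 45; right front 71; sleeve 76.

Rate = 21/4 = 5.25 sts per in.
hood: 26.5 × 5.25 = 139.12 → 139.
cuff: 8.5 × 5.25 = 44.62 → 45.
right front: 13.5 × 5.25 = 70.88 → 71.
sleeve: 14.5 × 5.25 = 76.12 → 76.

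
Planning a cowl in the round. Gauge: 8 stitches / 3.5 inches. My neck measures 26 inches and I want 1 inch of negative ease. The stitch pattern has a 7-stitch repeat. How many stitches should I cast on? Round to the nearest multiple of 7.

Finished = 26 − 1 = 25 inches.
8 / 3.5 = 2.286 sts/in.
25 × 2.286 = 57.14 sts.
Nearest multiple of 7: 56.

CO 56 sts.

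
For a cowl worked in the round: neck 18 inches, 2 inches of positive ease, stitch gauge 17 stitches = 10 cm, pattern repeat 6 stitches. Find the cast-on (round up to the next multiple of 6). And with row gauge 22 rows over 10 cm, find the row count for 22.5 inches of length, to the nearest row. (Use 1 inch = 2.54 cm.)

Finished = 18 + 2 = 20 inches.
20 inches × 2.54 = 50.80 cm.
17/10 = 1.7 sts per cm; 50.80 × 1.7 = 86.36 sts.
Next multiple of 6 → 90.
22.5 inches = 57.15 cm; × 2.2 = 125.73 → 126 rows.

Cast on 90 stitches; work 126 rows.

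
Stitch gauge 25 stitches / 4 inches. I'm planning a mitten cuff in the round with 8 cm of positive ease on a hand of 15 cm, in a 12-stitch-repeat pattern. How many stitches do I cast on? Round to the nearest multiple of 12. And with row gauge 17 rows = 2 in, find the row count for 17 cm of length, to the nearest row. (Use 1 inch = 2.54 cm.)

Finished = 15 + 8 = 23 cm.
23 cm × 1/2.54 = 9.06 inches.
25/4 = 6.25 sts per in; 9.06 × 6.25 = 56.59 sts.
Nearest multiple of 12 → 60.
17 cm = 6.69 inches; × 8.5 = 56.89 → 57 rows.

Cast on 60 stitches; work 57 rows.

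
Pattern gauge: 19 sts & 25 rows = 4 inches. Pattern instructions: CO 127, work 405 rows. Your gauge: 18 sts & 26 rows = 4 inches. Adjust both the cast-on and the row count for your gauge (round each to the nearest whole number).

Cast on 120 stitches; work 421 rows.

Stitches: 127 × 18/19 = 120.32 → 120.
Rows: 405 × 26/25 = 421.20 → 421.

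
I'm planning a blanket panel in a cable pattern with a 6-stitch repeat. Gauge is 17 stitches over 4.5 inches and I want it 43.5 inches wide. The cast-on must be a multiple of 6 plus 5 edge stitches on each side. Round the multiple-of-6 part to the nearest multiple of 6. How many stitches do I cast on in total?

CO 166 sts.

17 / 4.5 = 3.778 sts per inch.
43.5 × 3.778 = 164.33 sts.
Less 10 edge sts → 154.33 for the repeat.
Nearest multiple of 6: 156.
Add back 10 edge sts → 166.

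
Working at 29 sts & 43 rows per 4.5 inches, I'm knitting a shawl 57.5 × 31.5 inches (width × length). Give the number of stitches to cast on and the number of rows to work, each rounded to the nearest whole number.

Cast on 371 stitches and work 301 rows.

Stitch gauge = 29/4.5 = 6.444 sts/in; 57.5 × 6.444 = 370.56 → 371 sts.
Row gauge = 43/4.5 = 9.556 rows/in; 31.5 × 9.556 = 301.00 → 301 rows.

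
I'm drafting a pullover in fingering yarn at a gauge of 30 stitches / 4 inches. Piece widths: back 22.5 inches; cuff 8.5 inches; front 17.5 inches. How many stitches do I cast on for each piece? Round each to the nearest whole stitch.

Rate = 30/4 = 7.5 sts per in.
back: 22.5 × 7.5 = 168.75 → 169.
cuff: 8.5 × 7.5 = 63.75 → 64.
front: 17.5 × 7.5 = 131.25 → 131.

back 169; cuff 64; front 131.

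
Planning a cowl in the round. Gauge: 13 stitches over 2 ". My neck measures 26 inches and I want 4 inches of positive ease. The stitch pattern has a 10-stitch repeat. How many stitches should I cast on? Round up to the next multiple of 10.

Cast on 200 stitches.

Finished = 26 + 4 = 30 inches.
13 / 2 = 6.5 sts/in.
30 × 6.5 = 195.00 sts.
Next multiple of 10: 200.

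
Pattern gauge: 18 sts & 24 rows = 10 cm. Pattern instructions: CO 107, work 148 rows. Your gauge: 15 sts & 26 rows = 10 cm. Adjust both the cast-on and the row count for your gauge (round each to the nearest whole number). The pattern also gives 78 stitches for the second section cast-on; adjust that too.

Cast on 89 stitches; work 160 rows; second section cast-on 65 stitches.

Stitches: 107 × 15/18 = 89.17 → 89.
Rows: 148 × 26/24 = 160.33 → 160.
second section cast-on: 78 × 15/18 = 65.00 → 65.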